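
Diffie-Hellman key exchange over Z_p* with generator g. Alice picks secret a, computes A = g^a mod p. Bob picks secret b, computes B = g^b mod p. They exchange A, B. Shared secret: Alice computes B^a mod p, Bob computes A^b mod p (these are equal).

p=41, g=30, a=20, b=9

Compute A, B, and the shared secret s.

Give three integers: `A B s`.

Answer: 40 29 40

Derivation:
A = 30^20 mod 41  (bits of 20 = 10100)
  bit 0 = 1: r = r^2 * 30 mod 41 = 1^2 * 30 = 1*30 = 30
  bit 1 = 0: r = r^2 mod 41 = 30^2 = 39
  bit 2 = 1: r = r^2 * 30 mod 41 = 39^2 * 30 = 4*30 = 38
  bit 3 = 0: r = r^2 mod 41 = 38^2 = 9
  bit 4 = 0: r = r^2 mod 41 = 9^2 = 40
  -> A = 40
B = 30^9 mod 41  (bits of 9 = 1001)
  bit 0 = 1: r = r^2 * 30 mod 41 = 1^2 * 30 = 1*30 = 30
  bit 1 = 0: r = r^2 mod 41 = 30^2 = 39
  bit 2 = 0: r = r^2 mod 41 = 39^2 = 4
  bit 3 = 1: r = r^2 * 30 mod 41 = 4^2 * 30 = 16*30 = 29
  -> B = 29
s = B^a = 29^20 mod 41  (bits of 20 = 10100)
  bit 0 = 1: r = r^2 * 29 mod 41 = 1^2 * 29 = 1*29 = 29
  bit 1 = 0: r = r^2 mod 41 = 29^2 = 21
  bit 2 = 1: r = r^2 * 29 mod 41 = 21^2 * 29 = 31*29 = 38
  bit 3 = 0: r = r^2 mod 41 = 38^2 = 9
  bit 4 = 0: r = r^2 mod 41 = 9^2 = 40
  -> s = B^a = 40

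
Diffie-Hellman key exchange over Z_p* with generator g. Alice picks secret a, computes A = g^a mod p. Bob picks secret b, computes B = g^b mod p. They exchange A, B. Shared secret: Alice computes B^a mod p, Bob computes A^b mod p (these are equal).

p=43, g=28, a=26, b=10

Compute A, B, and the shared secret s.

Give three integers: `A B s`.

Answer: 38 25 24

Derivation:
A = 28^26 mod 43  (bits of 26 = 11010)
  bit 0 = 1: r = r^2 * 28 mod 43 = 1^2 * 28 = 1*28 = 28
  bit 1 = 1: r = r^2 * 28 mod 43 = 28^2 * 28 = 10*28 = 22
  bit 2 = 0: r = r^2 mod 43 = 22^2 = 11
  bit 3 = 1: r = r^2 * 28 mod 43 = 11^2 * 28 = 35*28 = 34
  bit 4 = 0: r = r^2 mod 43 = 34^2 = 38
  -> A = 38
B = 28^10 mod 43  (bits of 10 = 1010)
  bit 0 = 1: r = r^2 * 28 mod 43 = 1^2 * 28 = 1*28 = 28
  bit 1 = 0: r = r^2 mod 43 = 28^2 = 10
  bit 2 = 1: r = r^2 * 28 mod 43 = 10^2 * 28 = 14*28 = 5
  bit 3 = 0: r = r^2 mod 43 = 5^2 = 25
  -> B = 25
s = B^a = 25^26 mod 43  (bits of 26 = 11010)
  bit 0 = 1: r = r^2 * 25 mod 43 = 1^2 * 25 = 1*25 = 25
  bit 1 = 1: r = r^2 * 25 mod 43 = 25^2 * 25 = 23*25 = 16
  bit 2 = 0: r = r^2 mod 43 = 16^2 = 41
  bit 3 = 1: r = r^2 * 25 mod 43 = 41^2 * 25 = 4*25 = 14
  bit 4 = 0: r = r^2 mod 43 = 14^2 = 24
  -> s = B^a = 24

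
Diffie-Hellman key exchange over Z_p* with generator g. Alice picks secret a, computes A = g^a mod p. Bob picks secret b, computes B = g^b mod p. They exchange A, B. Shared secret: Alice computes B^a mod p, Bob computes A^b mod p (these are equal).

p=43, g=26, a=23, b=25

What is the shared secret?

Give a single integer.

Answer: 33

Derivation:
A = 26^23 mod 43  (bits of 23 = 10111)
  bit 0 = 1: r = r^2 * 26 mod 43 = 1^2 * 26 = 1*26 = 26
  bit 1 = 0: r = r^2 mod 43 = 26^2 = 31
  bit 2 = 1: r = r^2 * 26 mod 43 = 31^2 * 26 = 15*26 = 3
  bit 3 = 1: r = r^2 * 26 mod 43 = 3^2 * 26 = 9*26 = 19
  bit 4 = 1: r = r^2 * 26 mod 43 = 19^2 * 26 = 17*26 = 12
  -> A = 12
B = 26^25 mod 43  (bits of 25 = 11001)
  bit 0 = 1: r = r^2 * 26 mod 43 = 1^2 * 26 = 1*26 = 26
  bit 1 = 1: r = r^2 * 26 mod 43 = 26^2 * 26 = 31*26 = 32
  bit 2 = 0: r = r^2 mod 43 = 32^2 = 35
  bit 3 = 0: r = r^2 mod 43 = 35^2 = 21
  bit 4 = 1: r = r^2 * 26 mod 43 = 21^2 * 26 = 11*26 = 28
  -> B = 28
s = B^a = 28^23 mod 43  (bits of 23 = 10111)
  bit 0 = 1: r = r^2 * 28 mod 43 = 1^2 * 28 = 1*28 = 28
  bit 1 = 0: r = r^2 mod 43 = 28^2 = 10
  bit 2 = 1: r = r^2 * 28 mod 43 = 10^2 * 28 = 14*28 = 5
  bit 3 = 1: r = r^2 * 28 mod 43 = 5^2 * 28 = 25*28 = 12
  bit 4 = 1: r = r^2 * 28 mod 43 = 12^2 * 28 = 15*28 = 33
  -> s = B^a = 33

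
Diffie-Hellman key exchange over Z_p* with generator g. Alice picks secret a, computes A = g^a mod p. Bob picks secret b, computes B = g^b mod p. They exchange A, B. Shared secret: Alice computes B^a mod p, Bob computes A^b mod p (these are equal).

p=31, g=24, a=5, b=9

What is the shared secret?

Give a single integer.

A = 24^5 mod 31  (bits of 5 = 101)
  bit 0 = 1: r = r^2 * 24 mod 31 = 1^2 * 24 = 1*24 = 24
  bit 1 = 0: r = r^2 mod 31 = 24^2 = 18
  bit 2 = 1: r = r^2 * 24 mod 31 = 18^2 * 24 = 14*24 = 26
  -> A = 26
B = 24^9 mod 31  (bits of 9 = 1001)
  bit 0 = 1: r = r^2 * 24 mod 31 = 1^2 * 24 = 1*24 = 24
  bit 1 = 0: r = r^2 mod 31 = 24^2 = 18
  bit 2 = 0: r = r^2 mod 31 = 18^2 = 14
  bit 3 = 1: r = r^2 * 24 mod 31 = 14^2 * 24 = 10*24 = 23
  -> B = 23
s = B^a = 23^5 mod 31  (bits of 5 = 101)
  bit 0 = 1: r = r^2 * 23 mod 31 = 1^2 * 23 = 1*23 = 23
  bit 1 = 0: r = r^2 mod 31 = 23^2 = 2
  bit 2 = 1: r = r^2 * 23 mod 31 = 2^2 * 23 = 4*23 = 30
  -> s = B^a = 30

Answer: 30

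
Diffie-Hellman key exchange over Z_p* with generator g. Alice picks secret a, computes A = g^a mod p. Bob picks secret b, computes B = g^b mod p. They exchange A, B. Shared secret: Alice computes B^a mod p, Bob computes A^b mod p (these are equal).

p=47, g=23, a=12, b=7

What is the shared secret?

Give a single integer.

Answer: 21

Derivation:
A = 23^12 mod 47  (bits of 12 = 1100)
  bit 0 = 1: r = r^2 * 23 mod 47 = 1^2 * 23 = 1*23 = 23
  bit 1 = 1: r = r^2 * 23 mod 47 = 23^2 * 23 = 12*23 = 41
  bit 2 = 0: r = r^2 mod 47 = 41^2 = 36
  bit 3 = 0: r = r^2 mod 47 = 36^2 = 27
  -> A = 27
B = 23^7 mod 47  (bits of 7 = 111)
  bit 0 = 1: r = r^2 * 23 mod 47 = 1^2 * 23 = 1*23 = 23
  bit 1 = 1: r = r^2 * 23 mod 47 = 23^2 * 23 = 12*23 = 41
  bit 2 = 1: r = r^2 * 23 mod 47 = 41^2 * 23 = 36*23 = 29
  -> B = 29
s = B^a = 29^12 mod 47  (bits of 12 = 1100)
  bit 0 = 1: r = r^2 * 29 mod 47 = 1^2 * 29 = 1*29 = 29
  bit 1 = 1: r = r^2 * 29 mod 47 = 29^2 * 29 = 42*29 = 43
  bit 2 = 0: r = r^2 mod 47 = 43^2 = 16
  bit 3 = 0: r = r^2 mod 47 = 16^2 = 21
  -> s = B^a = 21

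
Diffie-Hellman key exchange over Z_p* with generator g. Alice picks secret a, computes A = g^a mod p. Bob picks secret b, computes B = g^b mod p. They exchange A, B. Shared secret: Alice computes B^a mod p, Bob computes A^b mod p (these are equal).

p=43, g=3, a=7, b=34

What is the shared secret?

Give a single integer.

A = 3^7 mod 43  (bits of 7 = 111)
  bit 0 = 1: r = r^2 * 3 mod 43 = 1^2 * 3 = 1*3 = 3
  bit 1 = 1: r = r^2 * 3 mod 43 = 3^2 * 3 = 9*3 = 27
  bit 2 = 1: r = r^2 * 3 mod 43 = 27^2 * 3 = 41*3 = 37
  -> A = 37
B = 3^34 mod 43  (bits of 34 = 100010)
  bit 0 = 1: r = r^2 * 3 mod 43 = 1^2 * 3 = 1*3 = 3
  bit 1 = 0: r = r^2 mod 43 = 3^2 = 9
  bit 2 = 0: r = r^2 mod 43 = 9^2 = 38
  bit 3 = 0: r = r^2 mod 43 = 38^2 = 25
  bit 4 = 1: r = r^2 * 3 mod 43 = 25^2 * 3 = 23*3 = 26
  bit 5 = 0: r = r^2 mod 43 = 26^2 = 31
  -> B = 31
s = B^a = 31^7 mod 43  (bits of 7 = 111)
  bit 0 = 1: r = r^2 * 31 mod 43 = 1^2 * 31 = 1*31 = 31
  bit 1 = 1: r = r^2 * 31 mod 43 = 31^2 * 31 = 15*31 = 35
  bit 2 = 1: r = r^2 * 31 mod 43 = 35^2 * 31 = 21*31 = 6
  -> s = B^a = 6

Answer: 6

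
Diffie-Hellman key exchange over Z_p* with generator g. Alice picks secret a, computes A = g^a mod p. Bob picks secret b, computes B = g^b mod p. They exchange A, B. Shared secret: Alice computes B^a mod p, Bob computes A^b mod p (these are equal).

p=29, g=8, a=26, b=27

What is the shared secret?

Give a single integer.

A = 8^26 mod 29  (bits of 26 = 11010)
  bit 0 = 1: r = r^2 * 8 mod 29 = 1^2 * 8 = 1*8 = 8
  bit 1 = 1: r = r^2 * 8 mod 29 = 8^2 * 8 = 6*8 = 19
  bit 2 = 0: r = r^2 mod 29 = 19^2 = 13
  bit 3 = 1: r = r^2 * 8 mod 29 = 13^2 * 8 = 24*8 = 18
  bit 4 = 0: r = r^2 mod 29 = 18^2 = 5
  -> A = 5
B = 8^27 mod 29  (bits of 27 = 11011)
  bit 0 = 1: r = r^2 * 8 mod 29 = 1^2 * 8 = 1*8 = 8
  bit 1 = 1: r = r^2 * 8 mod 29 = 8^2 * 8 = 6*8 = 19
  bit 2 = 0: r = r^2 mod 29 = 19^2 = 13
  bit 3 = 1: r = r^2 * 8 mod 29 = 13^2 * 8 = 24*8 = 18
  bit 4 = 1: r = r^2 * 8 mod 29 = 18^2 * 8 = 5*8 = 11
  -> B = 11
s = B^a = 11^26 mod 29  (bits of 26 = 11010)
  bit 0 = 1: r = r^2 * 11 mod 29 = 1^2 * 11 = 1*11 = 11
  bit 1 = 1: r = r^2 * 11 mod 29 = 11^2 * 11 = 5*11 = 26
  bit 2 = 0: r = r^2 mod 29 = 26^2 = 9
  bit 3 = 1: r = r^2 * 11 mod 29 = 9^2 * 11 = 23*11 = 21
  bit 4 = 0: r = r^2 mod 29 = 21^2 = 6
  -> s = B^a = 6

Answer: 6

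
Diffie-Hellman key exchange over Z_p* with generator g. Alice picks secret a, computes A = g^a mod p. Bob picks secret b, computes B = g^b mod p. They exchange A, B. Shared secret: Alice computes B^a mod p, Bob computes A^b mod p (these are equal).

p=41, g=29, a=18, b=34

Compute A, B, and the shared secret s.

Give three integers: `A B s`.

Answer: 39 8 25

Derivation:
A = 29^18 mod 41  (bits of 18 = 10010)
  bit 0 = 1: r = r^2 * 29 mod 41 = 1^2 * 29 = 1*29 = 29
  bit 1 = 0: r = r^2 mod 41 = 29^2 = 21
  bit 2 = 0: r = r^2 mod 41 = 21^2 = 31
  bit 3 = 1: r = r^2 * 29 mod 41 = 31^2 * 29 = 18*29 = 30
  bit 4 = 0: r = r^2 mod 41 = 30^2 = 39
  -> A = 39
B = 29^34 mod 41  (bits of 34 = 100010)
  bit 0 = 1: r = r^2 * 29 mod 41 = 1^2 * 29 = 1*29 = 29
  bit 1 = 0: r = r^2 mod 41 = 29^2 = 21
  bit 2 = 0: r = r^2 mod 41 = 21^2 = 31
  bit 3 = 0: r = r^2 mod 41 = 31^2 = 18
  bit 4 = 1: r = r^2 * 29 mod 41 = 18^2 * 29 = 37*29 = 7
  bit 5 = 0: r = r^2 mod 41 = 7^2 = 8
  -> B = 8
s = B^a = 8^18 mod 41  (bits of 18 = 10010)
  bit 0 = 1: r = r^2 * 8 mod 41 = 1^2 * 8 = 1*8 = 8
  bit 1 = 0: r = r^2 mod 41 = 8^2 = 23
  bit 2 = 0: r = r^2 mod 41 = 23^2 = 37
  bit 3 = 1: r = r^2 * 8 mod 41 = 37^2 * 8 = 16*8 = 5
  bit 4 = 0: r = r^2 mod 41 = 5^2 = 25
  -> s = B^a = 25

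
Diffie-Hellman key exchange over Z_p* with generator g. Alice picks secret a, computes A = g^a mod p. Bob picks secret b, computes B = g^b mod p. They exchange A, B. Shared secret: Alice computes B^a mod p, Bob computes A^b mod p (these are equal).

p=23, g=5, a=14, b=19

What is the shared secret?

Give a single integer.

A = 5^14 mod 23  (bits of 14 = 1110)
  bit 0 = 1: r = r^2 * 5 mod 23 = 1^2 * 5 = 1*5 = 5
  bit 1 = 1: r = r^2 * 5 mod 23 = 5^2 * 5 = 2*5 = 10
  bit 2 = 1: r = r^2 * 5 mod 23 = 10^2 * 5 = 8*5 = 17
  bit 3 = 0: r = r^2 mod 23 = 17^2 = 13
  -> A = 13
B = 5^19 mod 23  (bits of 19 = 10011)
  bit 0 = 1: r = r^2 * 5 mod 23 = 1^2 * 5 = 1*5 = 5
  bit 1 = 0: r = r^2 mod 23 = 5^2 = 2
  bit 2 = 0: r = r^2 mod 23 = 2^2 = 4
  bit 3 = 1: r = r^2 * 5 mod 23 = 4^2 * 5 = 16*5 = 11
  bit 4 = 1: r = r^2 * 5 mod 23 = 11^2 * 5 = 6*5 = 7
  -> B = 7
s = B^a = 7^14 mod 23  (bits of 14 = 1110)
  bit 0 = 1: r = r^2 * 7 mod 23 = 1^2 * 7 = 1*7 = 7
  bit 1 = 1: r = r^2 * 7 mod 23 = 7^2 * 7 = 3*7 = 21
  bit 2 = 1: r = r^2 * 7 mod 23 = 21^2 * 7 = 4*7 = 5
  bit 3 = 0: r = r^2 mod 23 = 5^2 = 2
  -> s = B^a = 2

Answer: 2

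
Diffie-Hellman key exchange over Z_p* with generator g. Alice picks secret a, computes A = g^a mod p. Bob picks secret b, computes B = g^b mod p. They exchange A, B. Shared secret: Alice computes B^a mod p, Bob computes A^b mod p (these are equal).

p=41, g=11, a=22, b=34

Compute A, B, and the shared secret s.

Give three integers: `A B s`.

Answer: 2 5 25

Derivation:
A = 11^22 mod 41  (bits of 22 = 10110)
  bit 0 = 1: r = r^2 * 11 mod 41 = 1^2 * 11 = 1*11 = 11
  bit 1 = 0: r = r^2 mod 41 = 11^2 = 39
  bit 2 = 1: r = r^2 * 11 mod 41 = 39^2 * 11 = 4*11 = 3
  bit 3 = 1: r = r^2 * 11 mod 41 = 3^2 * 11 = 9*11 = 17
  bit 4 = 0: r = r^2 mod 41 = 17^2 = 2
  -> A = 2
B = 11^34 mod 41  (bits of 34 = 100010)
  bit 0 = 1: r = r^2 * 11 mod 41 = 1^2 * 11 = 1*11 = 11
  bit 1 = 0: r = r^2 mod 41 = 11^2 = 39
  bit 2 = 0: r = r^2 mod 41 = 39^2 = 4
  bit 3 = 0: r = r^2 mod 41 = 4^2 = 16
  bit 4 = 1: r = r^2 * 11 mod 41 = 16^2 * 11 = 10*11 = 28
  bit 5 = 0: r = r^2 mod 41 = 28^2 = 5
  -> B = 5
s = B^a = 5^22 mod 41  (bits of 22 = 10110)
  bit 0 = 1: r = r^2 * 5 mod 41 = 1^2 * 5 = 1*5 = 5
  bit 1 = 0: r = r^2 mod 41 = 5^2 = 25
  bit 2 = 1: r = r^2 * 5 mod 41 = 25^2 * 5 = 10*5 = 9
  bit 3 = 1: r = r^2 * 5 mod 41 = 9^2 * 5 = 40*5 = 36
  bit 4 = 0: r = r^2 mod 41 = 36^2 = 25
  -> s = B^a = 25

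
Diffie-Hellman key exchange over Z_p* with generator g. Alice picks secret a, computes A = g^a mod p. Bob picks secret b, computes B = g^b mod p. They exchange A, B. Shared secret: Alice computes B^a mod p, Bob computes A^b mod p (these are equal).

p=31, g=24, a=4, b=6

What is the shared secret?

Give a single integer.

Answer: 8

Derivation:
A = 24^4 mod 31  (bits of 4 = 100)
  bit 0 = 1: r = r^2 * 24 mod 31 = 1^2 * 24 = 1*24 = 24
  bit 1 = 0: r = r^2 mod 31 = 24^2 = 18
  bit 2 = 0: r = r^2 mod 31 = 18^2 = 14
  -> A = 14
B = 24^6 mod 31  (bits of 6 = 110)
  bit 0 = 1: r = r^2 * 24 mod 31 = 1^2 * 24 = 1*24 = 24
  bit 1 = 1: r = r^2 * 24 mod 31 = 24^2 * 24 = 18*24 = 29
  bit 2 = 0: r = r^2 mod 31 = 29^2 = 4
  -> B = 4
s = B^a = 4^4 mod 31  (bits of 4 = 100)
  bit 0 = 1: r = r^2 * 4 mod 31 = 1^2 * 4 = 1*4 = 4
  bit 1 = 0: r = r^2 mod 31 = 4^2 = 16
  bit 2 = 0: r = r^2 mod 31 = 16^2 = 8
  -> s = B^a = 8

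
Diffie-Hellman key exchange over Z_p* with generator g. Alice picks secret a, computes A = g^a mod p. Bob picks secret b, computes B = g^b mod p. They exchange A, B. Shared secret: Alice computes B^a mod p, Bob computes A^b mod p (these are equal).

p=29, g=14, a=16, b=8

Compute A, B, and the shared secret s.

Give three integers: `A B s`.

Answer: 7 23 7

Derivation:
A = 14^16 mod 29  (bits of 16 = 10000)
  bit 0 = 1: r = r^2 * 14 mod 29 = 1^2 * 14 = 1*14 = 14
  bit 1 = 0: r = r^2 mod 29 = 14^2 = 22
  bit 2 = 0: r = r^2 mod 29 = 22^2 = 20
  bit 3 = 0: r = r^2 mod 29 = 20^2 = 23
  bit 4 = 0: r = r^2 mod 29 = 23^2 = 7
  -> A = 7
B = 14^8 mod 29  (bits of 8 = 1000)
  bit 0 = 1: r = r^2 * 14 mod 29 = 1^2 * 14 = 1*14 = 14
  bit 1 = 0: r = r^2 mod 29 = 14^2 = 22
  bit 2 = 0: r = r^2 mod 29 = 22^2 = 20
  bit 3 = 0: r = r^2 mod 29 = 20^2 = 23
  -> B = 23
s = B^a = 23^16 mod 29  (bits of 16 = 10000)
  bit 0 = 1: r = r^2 * 23 mod 29 = 1^2 * 23 = 1*23 = 23
  bit 1 = 0: r = r^2 mod 29 = 23^2 = 7
  bit 2 = 0: r = r^2 mod 29 = 7^2 = 20
  bit 3 = 0: r = r^2 mod 29 = 20^2 = 23
  bit 4 = 0: r = r^2 mod 29 = 23^2 = 7
  -> s = B^a = 7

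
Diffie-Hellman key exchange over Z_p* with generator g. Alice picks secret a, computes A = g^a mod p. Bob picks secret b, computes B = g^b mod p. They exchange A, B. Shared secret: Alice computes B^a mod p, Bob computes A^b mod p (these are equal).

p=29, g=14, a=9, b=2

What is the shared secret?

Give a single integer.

Answer: 9

Derivation:
A = 14^9 mod 29  (bits of 9 = 1001)
  bit 0 = 1: r = r^2 * 14 mod 29 = 1^2 * 14 = 1*14 = 14
  bit 1 = 0: r = r^2 mod 29 = 14^2 = 22
  bit 2 = 0: r = r^2 mod 29 = 22^2 = 20
  bit 3 = 1: r = r^2 * 14 mod 29 = 20^2 * 14 = 23*14 = 3
  -> A = 3
B = 14^2 mod 29  (bits of 2 = 10)
  bit 0 = 1: r = r^2 * 14 mod 29 = 1^2 * 14 = 1*14 = 14
  bit 1 = 0: r = r^2 mod 29 = 14^2 = 22
  -> B = 22
s = B^a = 22^9 mod 29  (bits of 9 = 1001)
  bit 0 = 1: r = r^2 * 22 mod 29 = 1^2 * 22 = 1*22 = 22
  bit 1 = 0: r = r^2 mod 29 = 22^2 = 20
  bit 2 = 0: r = r^2 mod 29 = 20^2 = 23
  bit 3 = 1: r = r^2 * 22 mod 29 = 23^2 * 22 = 7*22 = 9
  -> s = B^a = 9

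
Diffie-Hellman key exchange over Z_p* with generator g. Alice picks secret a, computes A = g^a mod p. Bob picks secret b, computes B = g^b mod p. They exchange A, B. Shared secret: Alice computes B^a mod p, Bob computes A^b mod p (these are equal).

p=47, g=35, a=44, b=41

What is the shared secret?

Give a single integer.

A = 35^44 mod 47  (bits of 44 = 101100)
  bit 0 = 1: r = r^2 * 35 mod 47 = 1^2 * 35 = 1*35 = 35
  bit 1 = 0: r = r^2 mod 47 = 35^2 = 3
  bit 2 = 1: r = r^2 * 35 mod 47 = 3^2 * 35 = 9*35 = 33
  bit 3 = 1: r = r^2 * 35 mod 47 = 33^2 * 35 = 8*35 = 45
  bit 4 = 0: r = r^2 mod 47 = 45^2 = 4
  bit 5 = 0: r = r^2 mod 47 = 4^2 = 16
  -> A = 16
B = 35^41 mod 47  (bits of 41 = 101001)
  bit 0 = 1: r = r^2 * 35 mod 47 = 1^2 * 35 = 1*35 = 35
  bit 1 = 0: r = r^2 mod 47 = 35^2 = 3
  bit 2 = 1: r = r^2 * 35 mod 47 = 3^2 * 35 = 9*35 = 33
  bit 3 = 0: r = r^2 mod 47 = 33^2 = 8
  bit 4 = 0: r = r^2 mod 47 = 8^2 = 17
  bit 5 = 1: r = r^2 * 35 mod 47 = 17^2 * 35 = 7*35 = 10
  -> B = 10
s = B^a = 10^44 mod 47  (bits of 44 = 101100)
  bit 0 = 1: r = r^2 * 10 mod 47 = 1^2 * 10 = 1*10 = 10
  bit 1 = 0: r = r^2 mod 47 = 10^2 = 6
  bit 2 = 1: r = r^2 * 10 mod 47 = 6^2 * 10 = 36*10 = 31
  bit 3 = 1: r = r^2 * 10 mod 47 = 31^2 * 10 = 21*10 = 22
  bit 4 = 0: r = r^2 mod 47 = 22^2 = 14
  bit 5 = 0: r = r^2 mod 47 = 14^2 = 8
  -> s = B^a = 8

Answer: 8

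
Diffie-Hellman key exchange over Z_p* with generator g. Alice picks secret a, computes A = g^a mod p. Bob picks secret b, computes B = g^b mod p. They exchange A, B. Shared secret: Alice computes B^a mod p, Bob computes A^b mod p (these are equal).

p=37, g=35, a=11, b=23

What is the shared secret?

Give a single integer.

Answer: 35

Derivation:
A = 35^11 mod 37  (bits of 11 = 1011)
  bit 0 = 1: r = r^2 * 35 mod 37 = 1^2 * 35 = 1*35 = 35
  bit 1 = 0: r = r^2 mod 37 = 35^2 = 4
  bit 2 = 1: r = r^2 * 35 mod 37 = 4^2 * 35 = 16*35 = 5
  bit 3 = 1: r = r^2 * 35 mod 37 = 5^2 * 35 = 25*35 = 24
  -> A = 24
B = 35^23 mod 37  (bits of 23 = 10111)
  bit 0 = 1: r = r^2 * 35 mod 37 = 1^2 * 35 = 1*35 = 35
  bit 1 = 0: r = r^2 mod 37 = 35^2 = 4
  bit 2 = 1: r = r^2 * 35 mod 37 = 4^2 * 35 = 16*35 = 5
  bit 3 = 1: r = r^2 * 35 mod 37 = 5^2 * 35 = 25*35 = 24
  bit 4 = 1: r = r^2 * 35 mod 37 = 24^2 * 35 = 21*35 = 32
  -> B = 32
s = B^a = 32^11 mod 37  (bits of 11 = 1011)
  bit 0 = 1: r = r^2 * 32 mod 37 = 1^2 * 32 = 1*32 = 32
  bit 1 = 0: r = r^2 mod 37 = 32^2 = 25
  bit 2 = 1: r = r^2 * 32 mod 37 = 25^2 * 32 = 33*32 = 20
  bit 3 = 1: r = r^2 * 32 mod 37 = 20^2 * 32 = 30*32 = 35
  -> s = B^a = 35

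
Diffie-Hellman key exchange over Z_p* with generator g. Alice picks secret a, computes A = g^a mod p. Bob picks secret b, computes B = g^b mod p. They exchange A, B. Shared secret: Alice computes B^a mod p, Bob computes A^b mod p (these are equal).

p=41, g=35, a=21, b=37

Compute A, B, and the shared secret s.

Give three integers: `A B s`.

Answer: 6 26 15

Derivation:
A = 35^21 mod 41  (bits of 21 = 10101)
  bit 0 = 1: r = r^2 * 35 mod 41 = 1^2 * 35 = 1*35 = 35
  bit 1 = 0: r = r^2 mod 41 = 35^2 = 36
  bit 2 = 1: r = r^2 * 35 mod 41 = 36^2 * 35 = 25*35 = 14
  bit 3 = 0: r = r^2 mod 41 = 14^2 = 32
  bit 4 = 1: r = r^2 * 35 mod 41 = 32^2 * 35 = 40*35 = 6
  -> A = 6
B = 35^37 mod 41  (bits of 37 = 100101)
  bit 0 = 1: r = r^2 * 35 mod 41 = 1^2 * 35 = 1*35 = 35
  bit 1 = 0: r = r^2 mod 41 = 35^2 = 36
  bit 2 = 0: r = r^2 mod 41 = 36^2 = 25
  bit 3 = 1: r = r^2 * 35 mod 41 = 25^2 * 35 = 10*35 = 22
  bit 4 = 0: r = r^2 mod 41 = 22^2 = 33
  bit 5 = 1: r = r^2 * 35 mod 41 = 33^2 * 35 = 23*35 = 26
  -> B = 26
s = B^a = 26^21 mod 41  (bits of 21 = 10101)
  bit 0 = 1: r = r^2 * 26 mod 41 = 1^2 * 26 = 1*26 = 26
  bit 1 = 0: r = r^2 mod 41 = 26^2 = 20
  bit 2 = 1: r = r^2 * 26 mod 41 = 20^2 * 26 = 31*26 = 27
  bit 3 = 0: r = r^2 mod 41 = 27^2 = 32
  bit 4 = 1: r = r^2 * 26 mod 41 = 32^2 * 26 = 40*26 = 15
  -> s = B^a = 15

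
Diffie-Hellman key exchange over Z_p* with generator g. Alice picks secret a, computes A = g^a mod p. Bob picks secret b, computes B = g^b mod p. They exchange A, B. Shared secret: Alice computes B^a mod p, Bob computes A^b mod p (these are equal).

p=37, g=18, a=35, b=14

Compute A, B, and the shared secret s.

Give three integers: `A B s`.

A = 18^35 mod 37  (bits of 35 = 100011)
  bit 0 = 1: r = r^2 * 18 mod 37 = 1^2 * 18 = 1*18 = 18
  bit 1 = 0: r = r^2 mod 37 = 18^2 = 28
  bit 2 = 0: r = r^2 mod 37 = 28^2 = 7
  bit 3 = 0: r = r^2 mod 37 = 7^2 = 12
  bit 4 = 1: r = r^2 * 18 mod 37 = 12^2 * 18 = 33*18 = 2
  bit 5 = 1: r = r^2 * 18 mod 37 = 2^2 * 18 = 4*18 = 35
  -> A = 35
B = 18^14 mod 37  (bits of 14 = 1110)
  bit 0 = 1: r = r^2 * 18 mod 37 = 1^2 * 18 = 1*18 = 18
  bit 1 = 1: r = r^2 * 18 mod 37 = 18^2 * 18 = 28*18 = 23
  bit 2 = 1: r = r^2 * 18 mod 37 = 23^2 * 18 = 11*18 = 13
  bit 3 = 0: r = r^2 mod 37 = 13^2 = 21
  -> B = 21
s = B^a = 21^35 mod 37  (bits of 35 = 100011)
  bit 0 = 1: r = r^2 * 21 mod 37 = 1^2 * 21 = 1*21 = 21
  bit 1 = 0: r = r^2 mod 37 = 21^2 = 34
  bit 2 = 0: r = r^2 mod 37 = 34^2 = 9
  bit 3 = 0: r = r^2 mod 37 = 9^2 = 7
  bit 4 = 1: r = r^2 * 21 mod 37 = 7^2 * 21 = 12*21 = 30
  bit 5 = 1: r = r^2 * 21 mod 37 = 30^2 * 21 = 12*21 = 30
  -> s = B^a = 30

Answer: 35 21 30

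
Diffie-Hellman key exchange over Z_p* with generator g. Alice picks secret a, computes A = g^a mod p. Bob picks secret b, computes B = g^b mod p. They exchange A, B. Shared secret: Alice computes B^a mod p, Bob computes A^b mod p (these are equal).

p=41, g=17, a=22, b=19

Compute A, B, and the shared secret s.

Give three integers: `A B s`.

A = 17^22 mod 41  (bits of 22 = 10110)
  bit 0 = 1: r = r^2 * 17 mod 41 = 1^2 * 17 = 1*17 = 17
  bit 1 = 0: r = r^2 mod 41 = 17^2 = 2
  bit 2 = 1: r = r^2 * 17 mod 41 = 2^2 * 17 = 4*17 = 27
  bit 3 = 1: r = r^2 * 17 mod 41 = 27^2 * 17 = 32*17 = 11
  bit 4 = 0: r = r^2 mod 41 = 11^2 = 39
  -> A = 39
B = 17^19 mod 41  (bits of 19 = 10011)
  bit 0 = 1: r = r^2 * 17 mod 41 = 1^2 * 17 = 1*17 = 17
  bit 1 = 0: r = r^2 mod 41 = 17^2 = 2
  bit 2 = 0: r = r^2 mod 41 = 2^2 = 4
  bit 3 = 1: r = r^2 * 17 mod 41 = 4^2 * 17 = 16*17 = 26
  bit 4 = 1: r = r^2 * 17 mod 41 = 26^2 * 17 = 20*17 = 12
  -> B = 12
s = B^a = 12^22 mod 41  (bits of 22 = 10110)
  bit 0 = 1: r = r^2 * 12 mod 41 = 1^2 * 12 = 1*12 = 12
  bit 1 = 0: r = r^2 mod 41 = 12^2 = 21
  bit 2 = 1: r = r^2 * 12 mod 41 = 21^2 * 12 = 31*12 = 3
  bit 3 = 1: r = r^2 * 12 mod 41 = 3^2 * 12 = 9*12 = 26
  bit 4 = 0: r = r^2 mod 41 = 26^2 = 20
  -> s = B^a = 20

Answer: 39 12 20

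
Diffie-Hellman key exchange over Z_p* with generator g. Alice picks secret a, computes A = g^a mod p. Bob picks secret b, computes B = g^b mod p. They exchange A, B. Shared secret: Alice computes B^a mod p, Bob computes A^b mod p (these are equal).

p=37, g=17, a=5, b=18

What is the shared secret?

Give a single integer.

Answer: 36

Derivation:
A = 17^5 mod 37  (bits of 5 = 101)
  bit 0 = 1: r = r^2 * 17 mod 37 = 1^2 * 17 = 1*17 = 17
  bit 1 = 0: r = r^2 mod 37 = 17^2 = 30
  bit 2 = 1: r = r^2 * 17 mod 37 = 30^2 * 17 = 12*17 = 19
  -> A = 19
B = 17^18 mod 37  (bits of 18 = 10010)
  bit 0 = 1: r = r^2 * 17 mod 37 = 1^2 * 17 = 1*17 = 17
  bit 1 = 0: r = r^2 mod 37 = 17^2 = 30
  bit 2 = 0: r = r^2 mod 37 = 30^2 = 12
  bit 3 = 1: r = r^2 * 17 mod 37 = 12^2 * 17 = 33*17 = 6
  bit 4 = 0: r = r^2 mod 37 = 6^2 = 36
  -> B = 36
s = B^a = 36^5 mod 37  (bits of 5 = 101)
  bit 0 = 1: r = r^2 * 36 mod 37 = 1^2 * 36 = 1*36 = 36
  bit 1 = 0: r = r^2 mod 37 = 36^2 = 1
  bit 2 = 1: r = r^2 * 36 mod 37 = 1^2 * 36 = 1*36 = 36
  -> s = B^a = 36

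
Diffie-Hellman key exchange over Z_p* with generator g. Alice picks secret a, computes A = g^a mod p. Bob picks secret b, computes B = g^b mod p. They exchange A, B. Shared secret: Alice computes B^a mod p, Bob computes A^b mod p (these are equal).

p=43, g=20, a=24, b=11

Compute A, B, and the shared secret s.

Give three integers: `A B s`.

A = 20^24 mod 43  (bits of 24 = 11000)
  bit 0 = 1: r = r^2 * 20 mod 43 = 1^2 * 20 = 1*20 = 20
  bit 1 = 1: r = r^2 * 20 mod 43 = 20^2 * 20 = 13*20 = 2
  bit 2 = 0: r = r^2 mod 43 = 2^2 = 4
  bit 3 = 0: r = r^2 mod 43 = 4^2 = 16
  bit 4 = 0: r = r^2 mod 43 = 16^2 = 41
  -> A = 41
B = 20^11 mod 43  (bits of 11 = 1011)
  bit 0 = 1: r = r^2 * 20 mod 43 = 1^2 * 20 = 1*20 = 20
  bit 1 = 0: r = r^2 mod 43 = 20^2 = 13
  bit 2 = 1: r = r^2 * 20 mod 43 = 13^2 * 20 = 40*20 = 26
  bit 3 = 1: r = r^2 * 20 mod 43 = 26^2 * 20 = 31*20 = 18
  -> B = 18
s = B^a = 18^24 mod 43  (bits of 24 = 11000)
  bit 0 = 1: r = r^2 * 18 mod 43 = 1^2 * 18 = 1*18 = 18
  bit 1 = 1: r = r^2 * 18 mod 43 = 18^2 * 18 = 23*18 = 27
  bit 2 = 0: r = r^2 mod 43 = 27^2 = 41
  bit 3 = 0: r = r^2 mod 43 = 41^2 = 4
  bit 4 = 0: r = r^2 mod 43 = 4^2 = 16
  -> s = B^a = 16

Answer: 41 18 16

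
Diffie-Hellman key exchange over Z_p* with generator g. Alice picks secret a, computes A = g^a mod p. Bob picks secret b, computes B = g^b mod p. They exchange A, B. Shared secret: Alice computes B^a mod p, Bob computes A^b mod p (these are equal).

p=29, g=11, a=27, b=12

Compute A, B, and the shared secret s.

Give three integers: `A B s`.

Answer: 8 23 24

Derivation:
A = 11^27 mod 29  (bits of 27 = 11011)
  bit 0 = 1: r = r^2 * 11 mod 29 = 1^2 * 11 = 1*11 = 11
  bit 1 = 1: r = r^2 * 11 mod 29 = 11^2 * 11 = 5*11 = 26
  bit 2 = 0: r = r^2 mod 29 = 26^2 = 9
  bit 3 = 1: r = r^2 * 11 mod 29 = 9^2 * 11 = 23*11 = 21
  bit 4 = 1: r = r^2 * 11 mod 29 = 21^2 * 11 = 6*11 = 8
  -> A = 8
B = 11^12 mod 29  (bits of 12 = 1100)
  bit 0 = 1: r = r^2 * 11 mod 29 = 1^2 * 11 = 1*11 = 11
  bit 1 = 1: r = r^2 * 11 mod 29 = 11^2 * 11 = 5*11 = 26
  bit 2 = 0: r = r^2 mod 29 = 26^2 = 9
  bit 3 = 0: r = r^2 mod 29 = 9^2 = 23
  -> B = 23
s = B^a = 23^27 mod 29  (bits of 27 = 11011)
  bit 0 = 1: r = r^2 * 23 mod 29 = 1^2 * 23 = 1*23 = 23
  bit 1 = 1: r = r^2 * 23 mod 29 = 23^2 * 23 = 7*23 = 16
  bit 2 = 0: r = r^2 mod 29 = 16^2 = 24
  bit 3 = 1: r = r^2 * 23 mod 29 = 24^2 * 23 = 25*23 = 24
  bit 4 = 1: r = r^2 * 23 mod 29 = 24^2 * 23 = 25*23 = 24
  -> s = B^a = 24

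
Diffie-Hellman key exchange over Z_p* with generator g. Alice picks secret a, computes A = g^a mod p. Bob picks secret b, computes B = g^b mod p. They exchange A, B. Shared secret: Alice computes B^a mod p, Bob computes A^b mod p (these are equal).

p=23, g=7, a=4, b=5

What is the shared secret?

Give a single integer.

Answer: 8

Derivation:
A = 7^4 mod 23  (bits of 4 = 100)
  bit 0 = 1: r = r^2 * 7 mod 23 = 1^2 * 7 = 1*7 = 7
  bit 1 = 0: r = r^2 mod 23 = 7^2 = 3
  bit 2 = 0: r = r^2 mod 23 = 3^2 = 9
  -> A = 9
B = 7^5 mod 23  (bits of 5 = 101)
  bit 0 = 1: r = r^2 * 7 mod 23 = 1^2 * 7 = 1*7 = 7
  bit 1 = 0: r = r^2 mod 23 = 7^2 = 3
  bit 2 = 1: r = r^2 * 7 mod 23 = 3^2 * 7 = 9*7 = 17
  -> B = 17
s = B^a = 17^4 mod 23  (bits of 4 = 100)
  bit 0 = 1: r = r^2 * 17 mod 23 = 1^2 * 17 = 1*17 = 17
  bit 1 = 0: r = r^2 mod 23 = 17^2 = 13
  bit 2 = 0: r = r^2 mod 23 = 13^2 = 8
  -> s = B^a = 8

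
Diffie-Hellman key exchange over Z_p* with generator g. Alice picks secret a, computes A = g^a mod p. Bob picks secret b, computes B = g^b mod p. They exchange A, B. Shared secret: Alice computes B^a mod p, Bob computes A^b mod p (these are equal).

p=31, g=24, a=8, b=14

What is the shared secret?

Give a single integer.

A = 24^8 mod 31  (bits of 8 = 1000)
  bit 0 = 1: r = r^2 * 24 mod 31 = 1^2 * 24 = 1*24 = 24
  bit 1 = 0: r = r^2 mod 31 = 24^2 = 18
  bit 2 = 0: r = r^2 mod 31 = 18^2 = 14
  bit 3 = 0: r = r^2 mod 31 = 14^2 = 10
  -> A = 10
B = 24^14 mod 31  (bits of 14 = 1110)
  bit 0 = 1: r = r^2 * 24 mod 31 = 1^2 * 24 = 1*24 = 24
  bit 1 = 1: r = r^2 * 24 mod 31 = 24^2 * 24 = 18*24 = 29
  bit 2 = 1: r = r^2 * 24 mod 31 = 29^2 * 24 = 4*24 = 3
  bit 3 = 0: r = r^2 mod 31 = 3^2 = 9
  -> B = 9
s = B^a = 9^8 mod 31  (bits of 8 = 1000)
  bit 0 = 1: r = r^2 * 9 mod 31 = 1^2 * 9 = 1*9 = 9
  bit 1 = 0: r = r^2 mod 31 = 9^2 = 19
  bit 2 = 0: r = r^2 mod 31 = 19^2 = 20
  bit 3 = 0: r = r^2 mod 31 = 20^2 = 28
  -> s = B^a = 28

Answer: 28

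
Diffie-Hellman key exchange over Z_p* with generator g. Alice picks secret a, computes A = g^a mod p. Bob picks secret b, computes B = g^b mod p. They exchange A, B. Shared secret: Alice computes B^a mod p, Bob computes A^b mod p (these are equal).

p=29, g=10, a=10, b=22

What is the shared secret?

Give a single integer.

A = 10^10 mod 29  (bits of 10 = 1010)
  bit 0 = 1: r = r^2 * 10 mod 29 = 1^2 * 10 = 1*10 = 10
  bit 1 = 0: r = r^2 mod 29 = 10^2 = 13
  bit 2 = 1: r = r^2 * 10 mod 29 = 13^2 * 10 = 24*10 = 8
  bit 3 = 0: r = r^2 mod 29 = 8^2 = 6
  -> A = 6
B = 10^22 mod 29  (bits of 22 = 10110)
  bit 0 = 1: r = r^2 * 10 mod 29 = 1^2 * 10 = 1*10 = 10
  bit 1 = 0: r = r^2 mod 29 = 10^2 = 13
  bit 2 = 1: r = r^2 * 10 mod 29 = 13^2 * 10 = 24*10 = 8
  bit 3 = 1: r = r^2 * 10 mod 29 = 8^2 * 10 = 6*10 = 2
  bit 4 = 0: r = r^2 mod 29 = 2^2 = 4
  -> B = 4
s = B^a = 4^10 mod 29  (bits of 10 = 1010)
  bit 0 = 1: r = r^2 * 4 mod 29 = 1^2 * 4 = 1*4 = 4
  bit 1 = 0: r = r^2 mod 29 = 4^2 = 16
  bit 2 = 1: r = r^2 * 4 mod 29 = 16^2 * 4 = 24*4 = 9
  bit 3 = 0: r = r^2 mod 29 = 9^2 = 23
  -> s = B^a = 23

Answer: 23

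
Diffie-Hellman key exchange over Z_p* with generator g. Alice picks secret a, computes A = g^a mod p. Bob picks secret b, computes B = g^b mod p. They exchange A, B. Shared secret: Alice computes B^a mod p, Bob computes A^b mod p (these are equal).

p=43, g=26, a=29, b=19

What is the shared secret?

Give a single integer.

A = 26^29 mod 43  (bits of 29 = 11101)
  bit 0 = 1: r = r^2 * 26 mod 43 = 1^2 * 26 = 1*26 = 26
  bit 1 = 1: r = r^2 * 26 mod 43 = 26^2 * 26 = 31*26 = 32
  bit 2 = 1: r = r^2 * 26 mod 43 = 32^2 * 26 = 35*26 = 7
  bit 3 = 0: r = r^2 mod 43 = 7^2 = 6
  bit 4 = 1: r = r^2 * 26 mod 43 = 6^2 * 26 = 36*26 = 33
  -> A = 33
B = 26^19 mod 43  (bits of 19 = 10011)
  bit 0 = 1: r = r^2 * 26 mod 43 = 1^2 * 26 = 1*26 = 26
  bit 1 = 0: r = r^2 mod 43 = 26^2 = 31
  bit 2 = 0: r = r^2 mod 43 = 31^2 = 15
  bit 3 = 1: r = r^2 * 26 mod 43 = 15^2 * 26 = 10*26 = 2
  bit 4 = 1: r = r^2 * 26 mod 43 = 2^2 * 26 = 4*26 = 18
  -> B = 18
s = B^a = 18^29 mod 43  (bits of 29 = 11101)
  bit 0 = 1: r = r^2 * 18 mod 43 = 1^2 * 18 = 1*18 = 18
  bit 1 = 1: r = r^2 * 18 mod 43 = 18^2 * 18 = 23*18 = 27
  bit 2 = 1: r = r^2 * 18 mod 43 = 27^2 * 18 = 41*18 = 7
  bit 3 = 0: r = r^2 mod 43 = 7^2 = 6
  bit 4 = 1: r = r^2 * 18 mod 43 = 6^2 * 18 = 36*18 = 3
  -> s = B^a = 3

Answer: 3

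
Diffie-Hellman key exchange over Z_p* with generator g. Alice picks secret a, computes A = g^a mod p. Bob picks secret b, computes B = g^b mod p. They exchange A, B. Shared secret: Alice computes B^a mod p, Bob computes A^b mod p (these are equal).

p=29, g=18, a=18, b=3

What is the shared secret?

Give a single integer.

Answer: 6

Derivation:
A = 18^18 mod 29  (bits of 18 = 10010)
  bit 0 = 1: r = r^2 * 18 mod 29 = 1^2 * 18 = 1*18 = 18
  bit 1 = 0: r = r^2 mod 29 = 18^2 = 5
  bit 2 = 0: r = r^2 mod 29 = 5^2 = 25
  bit 3 = 1: r = r^2 * 18 mod 29 = 25^2 * 18 = 16*18 = 27
  bit 4 = 0: r = r^2 mod 29 = 27^2 = 4
  -> A = 4
B = 18^3 mod 29  (bits of 3 = 11)
  bit 0 = 1: r = r^2 * 18 mod 29 = 1^2 * 18 = 1*18 = 18
  bit 1 = 1: r = r^2 * 18 mod 29 = 18^2 * 18 = 5*18 = 3
  -> B = 3
s = B^a = 3^18 mod 29  (bits of 18 = 10010)
  bit 0 = 1: r = r^2 * 3 mod 29 = 1^2 * 3 = 1*3 = 3
  bit 1 = 0: r = r^2 mod 29 = 3^2 = 9
  bit 2 = 0: r = r^2 mod 29 = 9^2 = 23
  bit 3 = 1: r = r^2 * 3 mod 29 = 23^2 * 3 = 7*3 = 21
  bit 4 = 0: r = r^2 mod 29 = 21^2 = 6
  -> s = B^a = 6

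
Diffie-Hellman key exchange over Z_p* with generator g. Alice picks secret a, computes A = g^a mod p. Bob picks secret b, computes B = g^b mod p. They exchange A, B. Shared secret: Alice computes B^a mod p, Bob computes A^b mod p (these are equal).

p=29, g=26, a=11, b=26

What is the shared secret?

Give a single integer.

Answer: 4

Derivation:
A = 26^11 mod 29  (bits of 11 = 1011)
  bit 0 = 1: r = r^2 * 26 mod 29 = 1^2 * 26 = 1*26 = 26
  bit 1 = 0: r = r^2 mod 29 = 26^2 = 9
  bit 2 = 1: r = r^2 * 26 mod 29 = 9^2 * 26 = 23*26 = 18
  bit 3 = 1: r = r^2 * 26 mod 29 = 18^2 * 26 = 5*26 = 14
  -> A = 14
B = 26^26 mod 29  (bits of 26 = 11010)
  bit 0 = 1: r = r^2 * 26 mod 29 = 1^2 * 26 = 1*26 = 26
  bit 1 = 1: r = r^2 * 26 mod 29 = 26^2 * 26 = 9*26 = 2
  bit 2 = 0: r = r^2 mod 29 = 2^2 = 4
  bit 3 = 1: r = r^2 * 26 mod 29 = 4^2 * 26 = 16*26 = 10
  bit 4 = 0: r = r^2 mod 29 = 10^2 = 13
  -> B = 13
s = B^a = 13^11 mod 29  (bits of 11 = 1011)
  bit 0 = 1: r = r^2 * 13 mod 29 = 1^2 * 13 = 1*13 = 13
  bit 1 = 0: r = r^2 mod 29 = 13^2 = 24
  bit 2 = 1: r = r^2 * 13 mod 29 = 24^2 * 13 = 25*13 = 6
  bit 3 = 1: r = r^2 * 13 mod 29 = 6^2 * 13 = 7*13 = 4
  -> s = B^a = 4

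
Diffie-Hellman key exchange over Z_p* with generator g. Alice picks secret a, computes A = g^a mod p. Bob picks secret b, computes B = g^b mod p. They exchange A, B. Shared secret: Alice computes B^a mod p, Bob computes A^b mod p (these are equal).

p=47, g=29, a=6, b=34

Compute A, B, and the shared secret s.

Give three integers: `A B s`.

Answer: 16 9 12

Derivation:
A = 29^6 mod 47  (bits of 6 = 110)
  bit 0 = 1: r = r^2 * 29 mod 47 = 1^2 * 29 = 1*29 = 29
  bit 1 = 1: r = r^2 * 29 mod 47 = 29^2 * 29 = 42*29 = 43
  bit 2 = 0: r = r^2 mod 47 = 43^2 = 16
  -> A = 16
B = 29^34 mod 47  (bits of 34 = 100010)
  bit 0 = 1: r = r^2 * 29 mod 47 = 1^2 * 29 = 1*29 = 29
  bit 1 = 0: r = r^2 mod 47 = 29^2 = 42
  bit 2 = 0: r = r^2 mod 47 = 42^2 = 25
  bit 3 = 0: r = r^2 mod 47 = 25^2 = 14
  bit 4 = 1: r = r^2 * 29 mod 47 = 14^2 * 29 = 8*29 = 44
  bit 5 = 0: r = r^2 mod 47 = 44^2 = 9
  -> B = 9
s = B^a = 9^6 mod 47  (bits of 6 = 110)
  bit 0 = 1: r = r^2 * 9 mod 47 = 1^2 * 9 = 1*9 = 9
  bit 1 = 1: r = r^2 * 9 mod 47 = 9^2 * 9 = 34*9 = 24
  bit 2 = 0: r = r^2 mod 47 = 24^2 = 12
  -> s = B^a = 12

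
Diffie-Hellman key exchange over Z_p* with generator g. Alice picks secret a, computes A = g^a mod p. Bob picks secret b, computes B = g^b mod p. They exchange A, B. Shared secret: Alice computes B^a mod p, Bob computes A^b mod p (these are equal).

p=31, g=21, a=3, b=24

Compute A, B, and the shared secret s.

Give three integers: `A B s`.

Answer: 23 16 4

Derivation:
A = 21^3 mod 31  (bits of 3 = 11)
  bit 0 = 1: r = r^2 * 21 mod 31 = 1^2 * 21 = 1*21 = 21
  bit 1 = 1: r = r^2 * 21 mod 31 = 21^2 * 21 = 7*21 = 23
  -> A = 23
B = 21^24 mod 31  (bits of 24 = 11000)
  bit 0 = 1: r = r^2 * 21 mod 31 = 1^2 * 21 = 1*21 = 21
  bit 1 = 1: r = r^2 * 21 mod 31 = 21^2 * 21 = 7*21 = 23
  bit 2 = 0: r = r^2 mod 31 = 23^2 = 2
  bit 3 = 0: r = r^2 mod 31 = 2^2 = 4
  bit 4 = 0: r = r^2 mod 31 = 4^2 = 16
  -> B = 16
s = B^a = 16^3 mod 31  (bits of 3 = 11)
  bit 0 = 1: r = r^2 * 16 mod 31 = 1^2 * 16 = 1*16 = 16
  bit 1 = 1: r = r^2 * 16 mod 31 = 16^2 * 16 = 8*16 = 4
  -> s = B^a = 4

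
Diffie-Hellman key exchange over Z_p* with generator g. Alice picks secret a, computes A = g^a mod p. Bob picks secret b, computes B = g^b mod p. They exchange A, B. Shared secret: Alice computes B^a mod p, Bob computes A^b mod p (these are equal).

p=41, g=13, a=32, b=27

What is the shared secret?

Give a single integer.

Answer: 16

Derivation:
A = 13^32 mod 41  (bits of 32 = 100000)
  bit 0 = 1: r = r^2 * 13 mod 41 = 1^2 * 13 = 1*13 = 13
  bit 1 = 0: r = r^2 mod 41 = 13^2 = 5
  bit 2 = 0: r = r^2 mod 41 = 5^2 = 25
  bit 3 = 0: r = r^2 mod 41 = 25^2 = 10
  bit 4 = 0: r = r^2 mod 41 = 10^2 = 18
  bit 5 = 0: r = r^2 mod 41 = 18^2 = 37
  -> A = 37
B = 13^27 mod 41  (bits of 27 = 11011)
  bit 0 = 1: r = r^2 * 13 mod 41 = 1^2 * 13 = 1*13 = 13
  bit 1 = 1: r = r^2 * 13 mod 41 = 13^2 * 13 = 5*13 = 24
  bit 2 = 0: r = r^2 mod 41 = 24^2 = 2
  bit 3 = 1: r = r^2 * 13 mod 41 = 2^2 * 13 = 4*13 = 11
  bit 4 = 1: r = r^2 * 13 mod 41 = 11^2 * 13 = 39*13 = 15
  -> B = 15
s = B^a = 15^32 mod 41  (bits of 32 = 100000)
  bit 0 = 1: r = r^2 * 15 mod 41 = 1^2 * 15 = 1*15 = 15
  bit 1 = 0: r = r^2 mod 41 = 15^2 = 20
  bit 2 = 0: r = r^2 mod 41 = 20^2 = 31
  bit 3 = 0: r = r^2 mod 41 = 31^2 = 18
  bit 4 = 0: r = r^2 mod 41 = 18^2 = 37
  bit 5 = 0: r = r^2 mod 41 = 37^2 = 16
  -> s = B^a = 16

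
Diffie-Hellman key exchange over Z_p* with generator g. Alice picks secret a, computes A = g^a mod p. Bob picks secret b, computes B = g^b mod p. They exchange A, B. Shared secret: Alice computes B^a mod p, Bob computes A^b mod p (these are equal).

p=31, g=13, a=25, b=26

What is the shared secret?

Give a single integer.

A = 13^25 mod 31  (bits of 25 = 11001)
  bit 0 = 1: r = r^2 * 13 mod 31 = 1^2 * 13 = 1*13 = 13
  bit 1 = 1: r = r^2 * 13 mod 31 = 13^2 * 13 = 14*13 = 27
  bit 2 = 0: r = r^2 mod 31 = 27^2 = 16
  bit 3 = 0: r = r^2 mod 31 = 16^2 = 8
  bit 4 = 1: r = r^2 * 13 mod 31 = 8^2 * 13 = 2*13 = 26
  -> A = 26
B = 13^26 mod 31  (bits of 26 = 11010)
  bit 0 = 1: r = r^2 * 13 mod 31 = 1^2 * 13 = 1*13 = 13
  bit 1 = 1: r = r^2 * 13 mod 31 = 13^2 * 13 = 14*13 = 27
  bit 2 = 0: r = r^2 mod 31 = 27^2 = 16
  bit 3 = 1: r = r^2 * 13 mod 31 = 16^2 * 13 = 8*13 = 11
  bit 4 = 0: r = r^2 mod 31 = 11^2 = 28
  -> B = 28
s = B^a = 28^25 mod 31  (bits of 25 = 11001)
  bit 0 = 1: r = r^2 * 28 mod 31 = 1^2 * 28 = 1*28 = 28
  bit 1 = 1: r = r^2 * 28 mod 31 = 28^2 * 28 = 9*28 = 4
  bit 2 = 0: r = r^2 mod 31 = 4^2 = 16
  bit 3 = 0: r = r^2 mod 31 = 16^2 = 8
  bit 4 = 1: r = r^2 * 28 mod 31 = 8^2 * 28 = 2*28 = 25
  -> s = B^a = 25

Answer: 25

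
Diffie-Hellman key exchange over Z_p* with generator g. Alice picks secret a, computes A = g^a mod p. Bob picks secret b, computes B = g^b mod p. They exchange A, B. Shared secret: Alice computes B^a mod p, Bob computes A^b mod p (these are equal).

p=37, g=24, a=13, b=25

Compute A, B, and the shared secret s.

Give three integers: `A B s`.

A = 24^13 mod 37  (bits of 13 = 1101)
  bit 0 = 1: r = r^2 * 24 mod 37 = 1^2 * 24 = 1*24 = 24
  bit 1 = 1: r = r^2 * 24 mod 37 = 24^2 * 24 = 21*24 = 23
  bit 2 = 0: r = r^2 mod 37 = 23^2 = 11
  bit 3 = 1: r = r^2 * 24 mod 37 = 11^2 * 24 = 10*24 = 18
  -> A = 18
B = 24^25 mod 37  (bits of 25 = 11001)
  bit 0 = 1: r = r^2 * 24 mod 37 = 1^2 * 24 = 1*24 = 24
  bit 1 = 1: r = r^2 * 24 mod 37 = 24^2 * 24 = 21*24 = 23
  bit 2 = 0: r = r^2 mod 37 = 23^2 = 11
  bit 3 = 0: r = r^2 mod 37 = 11^2 = 10
  bit 4 = 1: r = r^2 * 24 mod 37 = 10^2 * 24 = 26*24 = 32
  -> B = 32
s = B^a = 32^13 mod 37  (bits of 13 = 1101)
  bit 0 = 1: r = r^2 * 32 mod 37 = 1^2 * 32 = 1*32 = 32
  bit 1 = 1: r = r^2 * 32 mod 37 = 32^2 * 32 = 25*32 = 23
  bit 2 = 0: r = r^2 mod 37 = 23^2 = 11
  bit 3 = 1: r = r^2 * 32 mod 37 = 11^2 * 32 = 10*32 = 24
  -> s = B^a = 24

Answer: 18 32 24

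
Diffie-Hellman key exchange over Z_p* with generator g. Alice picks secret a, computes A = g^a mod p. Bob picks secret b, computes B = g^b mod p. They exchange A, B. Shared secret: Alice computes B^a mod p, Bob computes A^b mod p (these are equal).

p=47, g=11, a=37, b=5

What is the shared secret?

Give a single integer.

Answer: 11

Derivation:
A = 11^37 mod 47  (bits of 37 = 100101)
  bit 0 = 1: r = r^2 * 11 mod 47 = 1^2 * 11 = 1*11 = 11
  bit 1 = 0: r = r^2 mod 47 = 11^2 = 27
  bit 2 = 0: r = r^2 mod 47 = 27^2 = 24
  bit 3 = 1: r = r^2 * 11 mod 47 = 24^2 * 11 = 12*11 = 38
  bit 4 = 0: r = r^2 mod 47 = 38^2 = 34
  bit 5 = 1: r = r^2 * 11 mod 47 = 34^2 * 11 = 28*11 = 26
  -> A = 26
B = 11^5 mod 47  (bits of 5 = 101)
  bit 0 = 1: r = r^2 * 11 mod 47 = 1^2 * 11 = 1*11 = 11
  bit 1 = 0: r = r^2 mod 47 = 11^2 = 27
  bit 2 = 1: r = r^2 * 11 mod 47 = 27^2 * 11 = 24*11 = 29
  -> B = 29
s = B^a = 29^37 mod 47  (bits of 37 = 100101)
  bit 0 = 1: r = r^2 * 29 mod 47 = 1^2 * 29 = 1*29 = 29
  bit 1 = 0: r = r^2 mod 47 = 29^2 = 42
  bit 2 = 0: r = r^2 mod 47 = 42^2 = 25
  bit 3 = 1: r = r^2 * 29 mod 47 = 25^2 * 29 = 14*29 = 30
  bit 4 = 0: r = r^2 mod 47 = 30^2 = 7
  bit 5 = 1: r = r^2 * 29 mod 47 = 7^2 * 29 = 2*29 = 11
  -> s = B^a = 11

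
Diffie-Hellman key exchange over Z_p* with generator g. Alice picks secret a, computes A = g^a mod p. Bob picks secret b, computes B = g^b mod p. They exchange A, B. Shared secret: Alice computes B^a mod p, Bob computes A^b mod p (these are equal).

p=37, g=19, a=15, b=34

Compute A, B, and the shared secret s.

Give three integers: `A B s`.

A = 19^15 mod 37  (bits of 15 = 1111)
  bit 0 = 1: r = r^2 * 19 mod 37 = 1^2 * 19 = 1*19 = 19
  bit 1 = 1: r = r^2 * 19 mod 37 = 19^2 * 19 = 28*19 = 14
  bit 2 = 1: r = r^2 * 19 mod 37 = 14^2 * 19 = 11*19 = 24
  bit 3 = 1: r = r^2 * 19 mod 37 = 24^2 * 19 = 21*19 = 29
  -> A = 29
B = 19^34 mod 37  (bits of 34 = 100010)
  bit 0 = 1: r = r^2 * 19 mod 37 = 1^2 * 19 = 1*19 = 19
  bit 1 = 0: r = r^2 mod 37 = 19^2 = 28
  bit 2 = 0: r = r^2 mod 37 = 28^2 = 7
  bit 3 = 0: r = r^2 mod 37 = 7^2 = 12
  bit 4 = 1: r = r^2 * 19 mod 37 = 12^2 * 19 = 33*19 = 35
  bit 5 = 0: r = r^2 mod 37 = 35^2 = 4
  -> B = 4
s = B^a = 4^15 mod 37  (bits of 15 = 1111)
  bit 0 = 1: r = r^2 * 4 mod 37 = 1^2 * 4 = 1*4 = 4
  bit 1 = 1: r = r^2 * 4 mod 37 = 4^2 * 4 = 16*4 = 27
  bit 2 = 1: r = r^2 * 4 mod 37 = 27^2 * 4 = 26*4 = 30
  bit 3 = 1: r = r^2 * 4 mod 37 = 30^2 * 4 = 12*4 = 11
  -> s = B^a = 11

Answer: 29 4 11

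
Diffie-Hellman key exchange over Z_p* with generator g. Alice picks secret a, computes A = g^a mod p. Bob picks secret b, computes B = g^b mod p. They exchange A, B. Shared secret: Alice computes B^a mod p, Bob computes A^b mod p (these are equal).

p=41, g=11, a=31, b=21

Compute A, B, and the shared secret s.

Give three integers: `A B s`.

A = 11^31 mod 41  (bits of 31 = 11111)
  bit 0 = 1: r = r^2 * 11 mod 41 = 1^2 * 11 = 1*11 = 11
  bit 1 = 1: r = r^2 * 11 mod 41 = 11^2 * 11 = 39*11 = 19
  bit 2 = 1: r = r^2 * 11 mod 41 = 19^2 * 11 = 33*11 = 35
  bit 3 = 1: r = r^2 * 11 mod 41 = 35^2 * 11 = 36*11 = 27
  bit 4 = 1: r = r^2 * 11 mod 41 = 27^2 * 11 = 32*11 = 24
  -> A = 24
B = 11^21 mod 41  (bits of 21 = 10101)
  bit 0 = 1: r = r^2 * 11 mod 41 = 1^2 * 11 = 1*11 = 11
  bit 1 = 0: r = r^2 mod 41 = 11^2 = 39
  bit 2 = 1: r = r^2 * 11 mod 41 = 39^2 * 11 = 4*11 = 3
  bit 3 = 0: r = r^2 mod 41 = 3^2 = 9
  bit 4 = 1: r = r^2 * 11 mod 41 = 9^2 * 11 = 40*11 = 30
  -> B = 30
s = B^a = 30^31 mod 41  (bits of 31 = 11111)
  bit 0 = 1: r = r^2 * 30 mod 41 = 1^2 * 30 = 1*30 = 30
  bit 1 = 1: r = r^2 * 30 mod 41 = 30^2 * 30 = 39*30 = 22
  bit 2 = 1: r = r^2 * 30 mod 41 = 22^2 * 30 = 33*30 = 6
  bit 3 = 1: r = r^2 * 30 mod 41 = 6^2 * 30 = 36*30 = 14
  bit 4 = 1: r = r^2 * 30 mod 41 = 14^2 * 30 = 32*30 = 17
  -> s = B^a = 17

Answer: 24 30 17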